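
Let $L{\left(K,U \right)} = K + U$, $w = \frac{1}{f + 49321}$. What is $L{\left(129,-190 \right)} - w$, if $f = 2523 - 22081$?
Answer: $- \frac{1815544}{29763} \approx -61.0$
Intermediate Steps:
$f = -19558$ ($f = 2523 - 22081 = -19558$)
$w = \frac{1}{29763}$ ($w = \frac{1}{-19558 + 49321} = \frac{1}{29763} \approx 3.3599 \cdot 10^{-5}$)
$L{\left(129,-190 \right)} - w = \left(129 - 190\right) - \frac{1}{29763} = -61 - \frac{1}{29763} = - \frac{1815544}{29763}$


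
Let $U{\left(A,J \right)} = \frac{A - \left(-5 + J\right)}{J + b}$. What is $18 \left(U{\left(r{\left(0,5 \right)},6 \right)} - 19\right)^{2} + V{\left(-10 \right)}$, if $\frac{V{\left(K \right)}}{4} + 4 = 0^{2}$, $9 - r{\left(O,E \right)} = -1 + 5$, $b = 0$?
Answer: $6034$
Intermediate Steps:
$r{\left(O,E \right)} = 5$ ($r{\left(O,E \right)} = 9 - \left(-1 + 5\right) = 9 - 4 = 5$)
$U{\left(A,J \right)} = \frac{5 + A - J}{J}$ ($U{\left(A,J \right)} = \frac{A - \left(-5 + J\right)}{J + 0} = \frac{5 + A - J}{J}$)
$V{\left(K \right)} = -16$ ($V{\left(K \right)} = -16 + 4 \cdot 0^{2} = -16 + 4 \cdot 0 = -16 + 0 = -16$)
$18 \left(U{\left(r{\left(0,5 \right)},6 \right)} - 19\right)^{2} + V{\left(-10 \right)} = 18 \left(\frac{5 + 5 - 6}{6} - 19\right)^{2} - 16 = 18 \left(\frac{1}{6} \cdot 4 - 19\right)^{2} - 16 = 18 \left(\frac{2}{3} - 19\right)^{2} - 16 = 18 \left(- \frac{55}{3}\right)^{2} - 16 = 18 \cdot \frac{3025}{9} - 16 = 6050 - 16 = 6034$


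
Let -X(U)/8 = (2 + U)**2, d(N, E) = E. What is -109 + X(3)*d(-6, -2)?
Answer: 291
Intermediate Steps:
X(U) = -8*(2 + U)**2
-109 + X(3)*d(-6, -2) = -109 - 8*(2 + 3)**2*(-2) = -109 - 8*5**2*(-2) = -109 - 8*25*(-2) = -109 - 200*(-2) = -109 + 400 = 291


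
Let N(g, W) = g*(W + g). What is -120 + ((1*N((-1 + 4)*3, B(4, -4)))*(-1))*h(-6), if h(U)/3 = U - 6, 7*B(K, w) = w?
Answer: 18276/7 ≈ 2610.9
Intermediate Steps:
B(K, w) = w/7
h(U) = -18 + 3*U (h(U) = 3*(U - 6) = 3*(-6 + U) = -18 + 3*U)
-120 + ((1*N((-1 + 4)*3, B(4, -4)))*(-1))*h(-6) = -120 + ((1*(((-1 + 4)*3)*((⅐)*(-4) + (-1 + 4)*3)))*(-1))*(-18 + 3*(-6)) = -120 + ((1*((3*3)*(-4/7 + 3*3)))*(-1))*(-18 - 18) = -120 + ((1*(9*(-4/7 + 9)))*(-1))*(-36) = -120 + ((1*(9*(59/7)))*(-1))*(-36) = -120 + ((1*(531/7))*(-1))*(-36) = -120 + ((531/7)*(-1))*(-36) = -120 - 531/7*(-36) = -120 + 19116/7 = 18276/7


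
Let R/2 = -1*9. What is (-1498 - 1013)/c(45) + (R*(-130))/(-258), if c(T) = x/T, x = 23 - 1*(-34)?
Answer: -1627005/817 ≈ -1991.4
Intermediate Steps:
x = 57 (x = 23 + 34 = 57)
R = -18 (R = 2*(-1*9) = 2*(-9) = -18)
c(T) = 57/T
(-1498 - 1013)/c(45) + (R*(-130))/(-258) = (-1498 - 1013)/((57/45)) - 18*(-130)/(-258) = -2511/(57*(1/45)) + 2340*(-1/258) = -2511/19/15 - 390/43 = -2511*15/19 - 390/43 = -37665/19 - 390/43 = -1627005/817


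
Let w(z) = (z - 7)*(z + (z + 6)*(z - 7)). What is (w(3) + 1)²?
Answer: 17689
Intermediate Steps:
w(z) = (-7 + z)*(z + (-7 + z)*(6 + z)) (w(z) = (-7 + z)*(z + (6 + z)*(-7 + z)) = (-7 + z)*(z + (-7 + z)*(6 + z)))
(w(3) + 1)² = ((294 + 3³ - 42*3 - 7*3²) + 1)² = ((294 + 27 - 126 - 7*9) + 1)² = ((294 + 27 - 126 - 63) + 1)² = (132 + 1)² = 133² = 17689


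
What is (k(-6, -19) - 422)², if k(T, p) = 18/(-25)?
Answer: 111682624/625 ≈ 1.7869e+5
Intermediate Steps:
k(T, p) = -18/25 (k(T, p) = 18*(-1/25) = -18/25)
(k(-6, -19) - 422)² = (-18/25 - 422)² = (-10568/25)² = 111682624/625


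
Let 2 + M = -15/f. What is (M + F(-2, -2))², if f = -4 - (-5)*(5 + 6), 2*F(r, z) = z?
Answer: 3136/289 ≈ 10.851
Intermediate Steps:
F(r, z) = z/2
f = 51 (f = -4 - (-5)*11 = -4 - 1*(-55) = -4 + 55 = 51)
M = -39/17 (M = -2 - 15/51 = -2 - 15*1/51 = -2 - 5/17 = -39/17 ≈ -2.2941)
(M + F(-2, -2))² = (-39/17 + (½)*(-2))² = (-39/17 - 1)² = (-56/17)² = 3136/289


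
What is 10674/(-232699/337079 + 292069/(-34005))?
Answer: -61174676135115/53181627973 ≈ -1150.3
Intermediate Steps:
10674/(-232699/337079 + 292069/(-34005)) = 10674/(-232699*1/337079 + 292069*(-1/34005)) = 10674/(-232699/337079 - 292069/34005) = 10674/(-106363255946/11462371395) = 10674*(-11462371395/106363255946) = -61174676135115/53181627973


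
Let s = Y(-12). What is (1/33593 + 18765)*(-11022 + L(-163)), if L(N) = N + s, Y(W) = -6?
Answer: -7054500281386/33593 ≈ -2.1000e+8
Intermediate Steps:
s = -6
L(N) = -6 + N (L(N) = N - 6 = -6 + N)
(1/33593 + 18765)*(-11022 + L(-163)) = (1/33593 + 18765)*(-11022 + (-6 - 163)) = (1/33593 + 18765)*(-11022 - 169) = (630372646/33593)*(-11191) = -7054500281386/33593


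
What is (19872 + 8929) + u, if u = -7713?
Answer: 21088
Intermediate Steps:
(19872 + 8929) + u = (19872 + 8929) - 7713 = 28801 - 7713 = 21088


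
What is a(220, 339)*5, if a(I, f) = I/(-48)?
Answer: -275/12 ≈ -22.917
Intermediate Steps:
a(I, f) = -I/48 (a(I, f) = I*(-1/48) = -I/48)
a(220, 339)*5 = -1/48*220*5 = -55/12*5 = -275/12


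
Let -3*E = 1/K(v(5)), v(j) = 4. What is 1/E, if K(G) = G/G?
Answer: -3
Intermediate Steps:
K(G) = 1
E = -⅓ (E = -⅓/1 = -⅓*1 = -⅓ ≈ -0.33333)
1/E = 1/(-⅓) = -3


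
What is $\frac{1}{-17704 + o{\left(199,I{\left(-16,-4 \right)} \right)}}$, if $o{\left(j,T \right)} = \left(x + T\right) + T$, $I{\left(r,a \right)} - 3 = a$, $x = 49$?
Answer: $- \frac{1}{17657} \approx -5.6635 \cdot 10^{-5}$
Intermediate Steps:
$I{\left(r,a \right)} = 3 + a$
$o{\left(j,T \right)} = 49 + 2 T$ ($o{\left(j,T \right)} = \left(49 + T\right) + T = 49 + 2 T$)
$\frac{1}{-17704 + o{\left(199,I{\left(-16,-4 \right)} \right)}} = \frac{1}{-17704 + \left(49 + 2 \left(3 - 4\right)\right)} = \frac{1}{-17704 + \left(49 + 2 \left(-1\right)\right)} = \frac{1}{-17704 + \left(49 - 2\right)} = \frac{1}{-17704 + 47} = \frac{1}{-17657} = - \frac{1}{17657}$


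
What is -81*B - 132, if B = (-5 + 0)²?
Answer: -2157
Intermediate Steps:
B = 25 (B = (-5)² = 25)
-81*B - 132 = -81*25 - 132 = -2025 - 132 = -2157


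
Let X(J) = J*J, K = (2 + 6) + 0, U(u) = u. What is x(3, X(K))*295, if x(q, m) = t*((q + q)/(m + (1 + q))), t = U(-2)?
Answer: -885/17 ≈ -52.059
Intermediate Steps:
K = 8 (K = 8 + 0 = 8)
t = -2
X(J) = J²
x(q, m) = -4*q/(1 + m + q) (x(q, m) = -2*(q + q)/(m + (1 + q)) = -2*2*q/(1 + m + q) = -4*q/(1 + m + q))
x(3, X(K))*295 = -4*3/(1 + 8² + 3)*295 = -4*3/(1 + 64 + 3)*295 = -4*3/68*295 = -4*3*1/68*295 = -3/17*295 = -885/17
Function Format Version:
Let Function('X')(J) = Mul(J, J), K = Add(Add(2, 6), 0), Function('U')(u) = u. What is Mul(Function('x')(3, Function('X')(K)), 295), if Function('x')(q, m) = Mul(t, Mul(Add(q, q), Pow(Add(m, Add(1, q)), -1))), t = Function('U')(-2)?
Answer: Rational(-885, 17) ≈ -52.059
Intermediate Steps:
K = 8 (K = Add(8, 0) = 8)
t = -2
Function('X')(J) = Pow(J, 2)
Function('x')(q, m) = Mul(-4, q, Pow(Add(1, m, q), -1)) (Function('x')(q, m) = Mul(-2, Mul(Add(q, q), Pow(Add(m, Add(1, q)), -1))) = Mul(-2, Mul(Mul(2, q), Pow(Add(1, m, q), -1))) = Mul(-2, Mul(2, q, Pow(Add(1, m, q), -1))) = Mul(-4, q, Pow(Add(1, m, q), -1)))
Mul(Function('x')(3, Function('X')(K)), 295) = Mul(Mul(-4, 3, Pow(Add(1, Pow(8, 2), 3), -1)), 295) = Mul(Mul(-4, 3, Pow(Add(1, 64, 3), -1)), 295) = Mul(Mul(-4, 3, Pow(68, -1)), 295) = Mul(Mul(-4, 3, Rational(1, 68)), 295) = Mul(Rational(-3, 17), 295) = Rational(-885, 17)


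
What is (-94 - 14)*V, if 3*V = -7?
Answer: 252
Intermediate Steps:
V = -7/3 (V = (⅓)*(-7) = -7/3 ≈ -2.3333)
(-94 - 14)*V = (-94 - 14)*(-7/3) = -108*(-7/3) = 252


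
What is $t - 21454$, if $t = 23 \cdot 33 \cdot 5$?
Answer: $-17659$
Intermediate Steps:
$t = 3795$ ($t = 759 \cdot 5 = 3795$)
$t - 21454 = 3795 - 21454 = -17659$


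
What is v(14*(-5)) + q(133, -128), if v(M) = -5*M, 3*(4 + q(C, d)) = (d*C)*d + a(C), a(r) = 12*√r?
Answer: 2180110/3 + 4*√133 ≈ 7.2675e+5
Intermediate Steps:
q(C, d) = -4 + 4*√C + C*d²/3 (q(C, d) = -4 + ((d*C)*d + 12*√C)/3 = -4 + ((C*d)*d + 12*√C)/3 = -4 + (C*d² + 12*√C)/3 = -4 + (12*√C + C*d²)/3 = -4 + (4*√C + C*d²/3) = -4 + 4*√C + C*d²/3)
v(14*(-5)) + q(133, -128) = -70*(-5) + (-4 + 4*√133 + (⅓)*133*(-128)²) = -5*(-70) + (-4 + 4*√133 + (⅓)*133*16384) = 350 + (-4 + 4*√133 + 2179072/3) = 350 + (2179060/3 + 4*√133) = 2180110/3 + 4*√133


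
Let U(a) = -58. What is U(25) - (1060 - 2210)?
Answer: 1092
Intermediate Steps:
U(25) - (1060 - 2210) = -58 - (1060 - 2210) = -58 - 1*(-1150) = -58 + 1150 = 1092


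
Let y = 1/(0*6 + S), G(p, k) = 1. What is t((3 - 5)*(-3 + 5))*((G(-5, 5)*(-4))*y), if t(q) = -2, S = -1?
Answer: -8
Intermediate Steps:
y = -1 (y = 1/(0*6 - 1) = 1/(0 - 1) = 1/(-1) = -1)
t((3 - 5)*(-3 + 5))*((G(-5, 5)*(-4))*y) = -2*1*(-4)*(-1) = -(-8)*(-1) = -2*4 = -8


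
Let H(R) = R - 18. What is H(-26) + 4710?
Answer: 4666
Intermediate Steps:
H(R) = -18 + R
H(-26) + 4710 = (-18 - 26) + 4710 = -44 + 4710 = 4666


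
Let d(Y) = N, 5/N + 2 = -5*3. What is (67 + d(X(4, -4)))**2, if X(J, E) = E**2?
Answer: 1285956/289 ≈ 4449.7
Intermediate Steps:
N = -5/17 (N = 5/(-2 - 5*3) = 5/(-2 - 15) = 5/(-17) = 5*(-1/17) = -5/17 ≈ -0.29412)
d(Y) = -5/17
(67 + d(X(4, -4)))**2 = (67 - 5/17)**2 = (1134/17)**2 = 1285956/289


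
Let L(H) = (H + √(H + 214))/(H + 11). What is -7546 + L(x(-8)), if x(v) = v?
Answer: -22646/3 + √206/3 ≈ -7543.9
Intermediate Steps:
L(H) = (H + √(214 + H))/(11 + H)
-7546 + L(x(-8)) = -7546 + (-8 + √(214 - 8))/(11 - 8) = -7546 + (-8 + √206)/3 = -7546 + (-8/3 + √206/3) = -22646/3 + √206/3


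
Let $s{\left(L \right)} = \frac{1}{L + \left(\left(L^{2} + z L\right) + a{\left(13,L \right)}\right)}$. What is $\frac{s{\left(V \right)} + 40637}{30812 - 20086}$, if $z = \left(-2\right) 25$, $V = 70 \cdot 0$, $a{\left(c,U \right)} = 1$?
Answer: $\frac{20319}{5363} \approx 3.7887$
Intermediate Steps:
$V = 0$
$z = -50$
$s{\left(L \right)} = \frac{1}{1 + L^{2} - 49 L}$ ($s{\left(L \right)} = \frac{1}{L + \left(\left(L^{2} - 50 L\right) + 1\right)} = \frac{1}{L + \left(1 + L^{2} - 50 L\right)} = \frac{1}{1 + L^{2} - 49 L}$)
$\frac{s{\left(V \right)} + 40637}{30812 - 20086} = \frac{\frac{1}{1 + 0^{2} - 0} + 40637}{30812 - 20086} = \frac{\frac{1}{1 + 0 + 0} + 40637}{10726} = \left(1^{-1} + 40637\right) \frac{1}{10726} = \left(1 + 40637\right) \frac{1}{10726} = 40638 \cdot \frac{1}{10726} = \frac{20319}{5363}$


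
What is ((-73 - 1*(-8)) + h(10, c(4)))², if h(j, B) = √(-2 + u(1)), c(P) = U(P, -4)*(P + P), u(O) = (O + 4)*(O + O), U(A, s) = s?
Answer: 4233 - 260*√2 ≈ 3865.3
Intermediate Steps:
u(O) = 2*O*(4 + O) (u(O) = (4 + O)*(2*O) = 2*O*(4 + O))
c(P) = -8*P (c(P) = -4*(P + P) = -8*P)
h(j, B) = 2*√2 (h(j, B) = √(-2 + 2*1*(4 + 1)) = √(-2 + 2*1*5) = √(-2 + 10) = √8 = 2*√2)
((-73 - 1*(-8)) + h(10, c(4)))² = ((-73 - 1*(-8)) + 2*√2)² = ((-73 + 8) + 2*√2)² = (-65 + 2*√2)²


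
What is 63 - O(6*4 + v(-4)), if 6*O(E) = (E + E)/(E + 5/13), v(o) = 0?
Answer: 19867/317 ≈ 62.672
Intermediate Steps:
O(E) = E/(3*(5/13 + E)) (O(E) = ((E + E)/(E + 5/13))/6 = ((2*E)/(E + 5*(1/13)))/6 = ((2*E)/(E + 5/13))/6 = ((2*E)/(5/13 + E))/6 = (2*E/(5/13 + E))/6 = E/(3*(5/13 + E)))
63 - O(6*4 + v(-4)) = 63 - 13*(6*4 + 0)/(3*(5 + 13*(6*4 + 0))) = 63 - 13*(24 + 0)/(3*(5 + 13*(24 + 0))) = 63 - 13*24/(3*(5 + 13*24)) = 63 - 13*24/(3*(5 + 312)) = 63 - 13*24/(3*317) = 63 - 1*104/317 = 63 - 104/317 = 19867/317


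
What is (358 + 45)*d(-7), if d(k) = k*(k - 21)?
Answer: 78988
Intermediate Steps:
d(k) = k*(-21 + k)
(358 + 45)*d(-7) = (358 + 45)*(-7*(-21 - 7)) = 403*(-7*(-28)) = 403*196 = 78988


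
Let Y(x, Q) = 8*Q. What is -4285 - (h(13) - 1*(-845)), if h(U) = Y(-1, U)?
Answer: -5234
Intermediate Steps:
h(U) = 8*U
-4285 - (h(13) - 1*(-845)) = -4285 - (8*13 - 1*(-845)) = -4285 - (104 + 845) = -4285 - 1*949 = -4285 - 949 = -5234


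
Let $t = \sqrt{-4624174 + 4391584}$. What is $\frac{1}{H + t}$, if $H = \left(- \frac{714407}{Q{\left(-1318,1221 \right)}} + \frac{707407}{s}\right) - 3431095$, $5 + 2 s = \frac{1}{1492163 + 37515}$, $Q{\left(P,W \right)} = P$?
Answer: $- \frac{377360147338068047553196146}{1401332892424596469176184268478889} - \frac{101618026644905196804 i \sqrt{232590}}{1401332892424596469176184268478889} \approx -2.6929 \cdot 10^{-7} - 3.4972 \cdot 10^{-11} i$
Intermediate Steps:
$s = - \frac{7648389}{3059356}$ ($s = - \frac{5}{2} + \frac{1}{2 \left(1492163 + 37515\right)} = - \frac{5}{2} + \frac{1}{2 \cdot 1529678} = - \frac{5}{2} + \frac{1}{2} \cdot \frac{1}{1529678} = - \frac{5}{2} + \frac{1}{3059356} = - \frac{7648389}{3059356} \approx -2.5$)
$t = i \sqrt{232590}$ ($t = \sqrt{-232590} = i \sqrt{232590} \approx 482.28 i$)
$H = - \frac{37434380838866023}{10080576702}$ ($H = \left(- \frac{714407}{-1318} + \frac{707407}{- \frac{7648389}{3059356}}\right) - 3431095 = \left(\left(-714407\right) \left(- \frac{1}{1318}\right) + 707407 \left(- \frac{3059356}{7648389}\right)\right) - 3431095 = \left(\frac{714407}{1318} - \frac{2164209849892}{7648389}\right) - 3431095 = - \frac{2846964519517333}{10080576702} - 3431095 = - \frac{37434380838866023}{10080576702} \approx -3.7135 \cdot 10^{6}$)
$\frac{1}{H + t} = \frac{1}{- \frac{37434380838866023}{10080576702} + i \sqrt{232590}}$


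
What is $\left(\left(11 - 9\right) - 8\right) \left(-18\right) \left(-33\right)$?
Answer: $-3564$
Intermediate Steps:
$\left(\left(11 - 9\right) - 8\right) \left(-18\right) \left(-33\right) = \left(2 - 8\right) \left(-18\right) \left(-33\right) = \left(-6\right) \left(-18\right) \left(-33\right) = 108 \left(-33\right) = -3564$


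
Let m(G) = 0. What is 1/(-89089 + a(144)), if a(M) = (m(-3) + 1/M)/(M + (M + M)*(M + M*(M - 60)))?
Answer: -507638016/45224963207423 ≈ -1.1225e-5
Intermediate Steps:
a(M) = 1/(M*(M + 2*M*(M + M*(-60 + M)))) (a(M) = (0 + 1/M)/(M + (M + M)*(M + M*(M - 60))) = 1/(M*(M + (2*M)*(M + M*(-60 + M)))) = 1/(M*(M + 2*M*(M + M*(-60 + M)))))
1/(-89089 + a(144)) = 1/(-89089 + 1/(144**2*(1 - 118*144 + 2*144**2))) = 1/(-89089 + 1/(20736*(1 - 16992 + 2*20736))) = 1/(-89089 + 1/(20736*(1 - 16992 + 41472))) = 1/(-89089 + (1/20736)/24481) = 1/(-89089 + (1/20736)*(1/24481)) = 1/(-89089 + 1/507638016) = 1/(-45224963207423/507638016) = -507638016/45224963207423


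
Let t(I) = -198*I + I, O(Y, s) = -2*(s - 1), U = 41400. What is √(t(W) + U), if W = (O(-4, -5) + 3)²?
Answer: 15*I*√13 ≈ 54.083*I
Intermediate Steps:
O(Y, s) = 2 - 2*s (O(Y, s) = -2*(-1 + s) = 2 - 2*s)
W = 225 (W = ((2 - 2*(-5)) + 3)² = ((2 + 10) + 3)² = (12 + 3)² = 15² = 225)
t(I) = -197*I
√(t(W) + U) = √(-197*225 + 41400) = √(-44325 + 41400) = √(-2925) = 15*I*√13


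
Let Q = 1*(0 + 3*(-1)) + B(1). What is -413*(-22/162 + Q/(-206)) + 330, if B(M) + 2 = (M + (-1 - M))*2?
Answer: 6208067/16686 ≈ 372.05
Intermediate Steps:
B(M) = -4 (B(M) = -2 + (M + (-1 - M))*2 = -2 - 1*2 = -2 - 2 = -4)
Q = -7 (Q = 1*(0 + 3*(-1)) - 4 = 1*(0 - 3) - 4 = 1*(-3) - 4 = -3 - 4 = -7)
-413*(-22/162 + Q/(-206)) + 330 = -413*(-22/162 - 7/(-206)) + 330 = -413*(-22*1/162 - 7*(-1/206)) + 330 = -413*(-11/81 + 7/206) + 330 = -413*(-1699/16686) + 330 = 701687/16686 + 330 = 6208067/16686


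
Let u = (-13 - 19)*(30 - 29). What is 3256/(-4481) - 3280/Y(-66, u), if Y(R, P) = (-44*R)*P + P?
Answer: -3599751/5206922 ≈ -0.69134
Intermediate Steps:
u = -32 (u = -32*1 = -32)
Y(R, P) = P - 44*P*R (Y(R, P) = -44*P*R + P = P - 44*P*R)
3256/(-4481) - 3280/Y(-66, u) = 3256/(-4481) - 3280*(-1/(32*(1 - 44*(-66)))) = 3256*(-1/4481) - 3280*(-1/(32*(1 + 2904))) = -3256/4481 - 3280/((-32*2905)) = -3256/4481 - 3280/(-92960) = -3256/4481 - 3280*(-1/92960) = -3256/4481 + 41/1162 = -3599751/5206922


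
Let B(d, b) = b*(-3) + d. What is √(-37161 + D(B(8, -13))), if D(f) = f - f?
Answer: 3*I*√4129 ≈ 192.77*I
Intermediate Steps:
B(d, b) = d - 3*b (B(d, b) = -3*b + d = d - 3*b)
D(f) = 0
√(-37161 + D(B(8, -13))) = √(-37161 + 0) = √(-37161) = 3*I*√4129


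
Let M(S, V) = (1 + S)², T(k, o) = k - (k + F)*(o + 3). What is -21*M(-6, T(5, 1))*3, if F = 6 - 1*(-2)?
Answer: -1575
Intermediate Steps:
F = 8 (F = 6 + 2 = 8)
T(k, o) = k - (3 + o)*(8 + k) (T(k, o) = k - (k + 8)*(o + 3) = k - (8 + k)*(3 + o) = k - (3 + o)*(8 + k))
-21*M(-6, T(5, 1))*3 = -21*(1 - 6)²*3 = -21*(-5)²*3 = -21*25*3 = -525*3 = -1575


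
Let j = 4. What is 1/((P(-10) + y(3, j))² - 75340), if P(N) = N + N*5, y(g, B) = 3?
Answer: -1/72091 ≈ -1.3871e-5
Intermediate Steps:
P(N) = 6*N (P(N) = N + 5*N = 6*N)
1/((P(-10) + y(3, j))² - 75340) = 1/((6*(-10) + 3)² - 75340) = 1/((-60 + 3)² - 75340) = 1/((-57)² - 75340) = 1/(3249 - 75340) = 1/(-72091) = -1/72091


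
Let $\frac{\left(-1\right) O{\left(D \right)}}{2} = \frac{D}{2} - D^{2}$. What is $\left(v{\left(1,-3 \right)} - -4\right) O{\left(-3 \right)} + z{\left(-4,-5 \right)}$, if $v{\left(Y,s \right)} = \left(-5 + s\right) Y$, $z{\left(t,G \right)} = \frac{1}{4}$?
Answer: $- \frac{335}{4} \approx -83.75$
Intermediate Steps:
$z{\left(t,G \right)} = \frac{1}{4}$
$v{\left(Y,s \right)} = Y \left(-5 + s\right)$
$O{\left(D \right)} = - D + 2 D^{2}$ ($O{\left(D \right)} = - 2 \left(\frac{D}{2} - D^{2}\right) = - D + 2 D^{2}$)
$\left(v{\left(1,-3 \right)} - -4\right) O{\left(-3 \right)} + z{\left(-4,-5 \right)} = \left(1 \left(-5 - 3\right) - -4\right) \left(- 3 \left(-1 + 2 \left(-3\right)\right)\right) + \frac{1}{4} = \left(1 \left(-8\right) + 4\right) \left(- 3 \left(-1 - 6\right)\right) + \frac{1}{4} = \left(-8 + 4\right) \left(\left(-3\right) \left(-7\right)\right) + \frac{1}{4} = \left(-4\right) 21 + \frac{1}{4} = -84 + \frac{1}{4} = - \frac{335}{4}$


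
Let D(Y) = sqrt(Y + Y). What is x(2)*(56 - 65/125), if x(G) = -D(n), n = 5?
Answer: -1387*sqrt(10)/25 ≈ -175.44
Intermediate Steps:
D(Y) = sqrt(2)*sqrt(Y) (D(Y) = sqrt(2*Y) = sqrt(2)*sqrt(Y))
x(G) = -sqrt(10) (x(G) = -sqrt(2)*sqrt(5) = -sqrt(10))
x(2)*(56 - 65/125) = (-sqrt(10))*(56 - 65/125) = (-sqrt(10))*(56 - 65*1/125) = (-sqrt(10))*(56 - 13/25) = -sqrt(10)*(1387/25) = -1387*sqrt(10)/25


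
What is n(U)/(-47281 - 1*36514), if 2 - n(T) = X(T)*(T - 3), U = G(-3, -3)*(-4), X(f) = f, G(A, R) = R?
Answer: 106/83795 ≈ 0.0012650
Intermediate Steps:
U = 12 (U = -3*(-4) = 12)
n(T) = 2 - T*(-3 + T) (n(T) = 2 - T*(T - 3) = 2 - T*(-3 + T))
n(U)/(-47281 - 1*36514) = (2 - 1*12² + 3*12)/(-47281 - 1*36514) = (2 - 1*144 + 36)/(-47281 - 36514) = (2 - 144 + 36)/(-83795) = -106*(-1/83795) = 106/83795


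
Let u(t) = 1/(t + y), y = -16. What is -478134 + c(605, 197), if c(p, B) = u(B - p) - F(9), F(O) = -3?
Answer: -202727545/424 ≈ -4.7813e+5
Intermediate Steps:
u(t) = 1/(-16 + t) (u(t) = 1/(t - 16) = 1/(-16 + t))
c(p, B) = 3 + 1/(-16 + B - p) (c(p, B) = 1/(-16 + (B - p)) - 1*(-3) = 1/(-16 + B - p) + 3 = 3 + 1/(-16 + B - p))
-478134 + c(605, 197) = -478134 + (3 - 1/(16 + 605 - 1*197)) = -478134 + (3 - 1/(16 + 605 - 197)) = -478134 + (3 - 1/424) = -478134 + 1271/424 = -202727545/424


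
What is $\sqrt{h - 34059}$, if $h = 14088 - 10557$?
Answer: $24 i \sqrt{53} \approx 174.72 i$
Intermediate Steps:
$h = 3531$ ($h = 14088 - 10557 = 3531$)
$\sqrt{h - 34059} = \sqrt{3531 - 34059} = \sqrt{-30528} = 24 i \sqrt{53}$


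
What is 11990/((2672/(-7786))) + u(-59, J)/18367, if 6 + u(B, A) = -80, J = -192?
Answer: -428658929793/12269156 ≈ -34938.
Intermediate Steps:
u(B, A) = -86 (u(B, A) = -6 - 80 = -86)
11990/((2672/(-7786))) + u(-59, J)/18367 = 11990/((2672/(-7786))) - 86/18367 = 11990/((2672*(-1/7786))) - 86*1/18367 = 11990/(-1336/3893) - 86/18367 = 11990*(-3893/1336) - 86/18367 = -23338535/668 - 86/18367 = -428658929793/12269156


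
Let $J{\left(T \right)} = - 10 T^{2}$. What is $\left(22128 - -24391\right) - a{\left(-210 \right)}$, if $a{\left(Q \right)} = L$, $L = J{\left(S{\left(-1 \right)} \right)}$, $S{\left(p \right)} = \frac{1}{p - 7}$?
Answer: $\frac{1488613}{32} \approx 46519.0$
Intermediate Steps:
$S{\left(p \right)} = \frac{1}{-7 + p}$ ($S{\left(p \right)} = \frac{1}{p - 7} = \frac{1}{-7 + p}$)
$L = - \frac{5}{32}$ ($L = - 10 \left(\frac{1}{-7 - 1}\right)^{2} = - 10 \left(\frac{1}{-8}\right)^{2} = - 10 \left(- \frac{1}{8}\right)^{2} = \left(-10\right) \frac{1}{64} = - \frac{5}{32} \approx -0.15625$)
$a{\left(Q \right)} = - \frac{5}{32}$
$\left(22128 - -24391\right) - a{\left(-210 \right)} = \left(22128 - -24391\right) - - \frac{5}{32} = \left(22128 + 24391\right) + \frac{5}{32} = 46519 + \frac{5}{32} = \frac{1488613}{32}$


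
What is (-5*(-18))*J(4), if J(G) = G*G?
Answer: 1440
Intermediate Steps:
J(G) = G²
(-5*(-18))*J(4) = -5*(-18)*4² = 90*16 = 1440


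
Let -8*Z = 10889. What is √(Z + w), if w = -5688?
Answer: I*√112786/4 ≈ 83.959*I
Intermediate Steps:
Z = -10889/8 (Z = -⅛*10889 = -10889/8 ≈ -1361.1)
√(Z + w) = √(-10889/8 - 5688) = √(-56393/8) = I*√112786/4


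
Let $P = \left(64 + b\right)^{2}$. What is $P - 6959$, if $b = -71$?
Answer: $-6910$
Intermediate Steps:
$P = 49$ ($P = \left(64 - 71\right)^{2} = \left(-7\right)^{2} = 49$)
$P - 6959 = 49 - 6959 = -6910$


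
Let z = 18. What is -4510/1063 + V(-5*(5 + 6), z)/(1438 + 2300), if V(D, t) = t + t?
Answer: -2803352/662249 ≈ -4.2331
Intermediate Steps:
V(D, t) = 2*t
-4510/1063 + V(-5*(5 + 6), z)/(1438 + 2300) = -4510/1063 + (2*18)/(1438 + 2300) = -4510*1/1063 + 36/3738 = -4510/1063 + 36*(1/3738) = -4510/1063 + 6/623 = -2803352/662249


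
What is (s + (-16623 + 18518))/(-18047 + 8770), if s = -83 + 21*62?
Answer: -3114/9277 ≈ -0.33567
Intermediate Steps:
s = 1219 (s = -83 + 1302 = 1219)
(s + (-16623 + 18518))/(-18047 + 8770) = (1219 + (-16623 + 18518))/(-18047 + 8770) = (1219 + 1895)/(-9277) = 3114*(-1/9277) = -3114/9277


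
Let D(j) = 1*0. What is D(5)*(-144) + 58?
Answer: 58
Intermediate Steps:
D(j) = 0
D(5)*(-144) + 58 = 0*(-144) + 58 = 0 + 58 = 58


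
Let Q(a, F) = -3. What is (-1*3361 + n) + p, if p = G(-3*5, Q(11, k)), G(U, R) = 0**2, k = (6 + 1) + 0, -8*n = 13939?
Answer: -40827/8 ≈ -5103.4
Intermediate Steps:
n = -13939/8 (n = -1/8*13939 = -13939/8 ≈ -1742.4)
k = 7 (k = 7 + 0 = 7)
G(U, R) = 0
p = 0
(-1*3361 + n) + p = (-1*3361 - 13939/8) + 0 = (-3361 - 13939/8) + 0 = -40827/8 + 0 = -40827/8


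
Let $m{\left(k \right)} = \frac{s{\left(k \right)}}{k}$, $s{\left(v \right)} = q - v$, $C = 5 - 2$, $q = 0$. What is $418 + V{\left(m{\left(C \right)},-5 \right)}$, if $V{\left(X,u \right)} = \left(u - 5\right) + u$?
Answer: $403$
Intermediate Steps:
$C = 3$
$s{\left(v \right)} = - v$ ($s{\left(v \right)} = 0 - v = - v$)
$m{\left(k \right)} = -1$ ($m{\left(k \right)} = \frac{\left(-1\right) k}{k} = -1$)
$V{\left(X,u \right)} = -5 + 2 u$ ($V{\left(X,u \right)} = \left(-5 + u\right) + u = -5 + 2 u$)
$418 + V{\left(m{\left(C \right)},-5 \right)} = 418 + \left(-5 + 2 \left(-5\right)\right) = 418 - 15 = 403$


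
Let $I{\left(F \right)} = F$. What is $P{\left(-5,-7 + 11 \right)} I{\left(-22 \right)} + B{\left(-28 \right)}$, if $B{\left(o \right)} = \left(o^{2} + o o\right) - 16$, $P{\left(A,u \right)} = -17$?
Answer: $1926$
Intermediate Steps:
$B{\left(o \right)} = -16 + 2 o^{2}$ ($B{\left(o \right)} = \left(o^{2} + o^{2}\right) - 16 = 2 o^{2} - 16 = -16 + 2 o^{2}$)
$P{\left(-5,-7 + 11 \right)} I{\left(-22 \right)} + B{\left(-28 \right)} = \left(-17\right) \left(-22\right) - \left(16 - 2 \left(-28\right)^{2}\right) = 374 + \left(-16 + 2 \cdot 784\right) = 374 + \left(-16 + 1568\right) = 374 + 1552 = 1926$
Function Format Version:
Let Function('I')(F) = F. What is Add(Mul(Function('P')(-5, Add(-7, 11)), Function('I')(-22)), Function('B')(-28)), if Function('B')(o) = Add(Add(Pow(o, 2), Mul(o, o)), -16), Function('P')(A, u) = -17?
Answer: 1926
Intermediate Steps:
Function('B')(o) = Add(-16, Mul(2, Pow(o, 2))) (Function('B')(o) = Add(Add(Pow(o, 2), Pow(o, 2)), -16) = Add(Mul(2, Pow(o, 2)), -16) = Add(-16, Mul(2, Pow(o, 2))))
Add(Mul(Function('P')(-5, Add(-7, 11)), Function('I')(-22)), Function('B')(-28)) = Add(Mul(-17, -22), Add(-16, Mul(2, Pow(-28, 2)))) = Add(374, Add(-16, Mul(2, 784))) = Add(374, Add(-16, 1568)) = Add(374, 1552) = 1926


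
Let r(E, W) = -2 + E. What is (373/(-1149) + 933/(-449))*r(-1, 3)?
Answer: 1239494/171967 ≈ 7.2077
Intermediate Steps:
(373/(-1149) + 933/(-449))*r(-1, 3) = (373/(-1149) + 933/(-449))*(-2 - 1) = (373*(-1/1149) + 933*(-1/449))*(-3) = (-373/1149 - 933/449)*(-3) = -1239494/515901*(-3) = 1239494/171967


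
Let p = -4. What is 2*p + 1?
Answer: -7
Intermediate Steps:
2*p + 1 = 2*(-4) + 1 = -8 + 1 = -7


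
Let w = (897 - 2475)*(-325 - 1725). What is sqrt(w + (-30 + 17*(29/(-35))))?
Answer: sqrt(3962698495)/35 ≈ 1798.6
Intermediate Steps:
w = 3234900 (w = -1578*(-2050) = 3234900)
sqrt(w + (-30 + 17*(29/(-35)))) = sqrt(3234900 + (-30 + 17*(29/(-35)))) = sqrt(3234900 + (-30 + 17*(29*(-1/35)))) = sqrt(3234900 + (-30 + 17*(-29/35))) = sqrt(3234900 + (-30 - 493/35)) = sqrt(3234900 - 1543/35) = sqrt(113219957/35) = sqrt(3962698495)/35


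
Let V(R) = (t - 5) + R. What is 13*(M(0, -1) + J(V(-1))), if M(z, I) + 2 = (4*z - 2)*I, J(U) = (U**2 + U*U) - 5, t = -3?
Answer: 2041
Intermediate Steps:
V(R) = -8 + R (V(R) = (-3 - 5) + R = -8 + R)
J(U) = -5 + 2*U**2 (J(U) = (U**2 + U**2) - 5 = 2*U**2 - 5 = -5 + 2*U**2)
M(z, I) = -2 + I*(-2 + 4*z) (M(z, I) = -2 + (4*z - 2)*I = -2 + (-2 + 4*z)*I = -2 + I*(-2 + 4*z))
13*(M(0, -1) + J(V(-1))) = 13*((-2 - 2*(-1) + 4*(-1)*0) + (-5 + 2*(-8 - 1)**2)) = 13*((-2 + 2 + 0) + (-5 + 2*(-9)**2)) = 13*(0 + (-5 + 2*81)) = 13*(0 + (-5 + 162)) = 13*(0 + 157) = 13*157 = 2041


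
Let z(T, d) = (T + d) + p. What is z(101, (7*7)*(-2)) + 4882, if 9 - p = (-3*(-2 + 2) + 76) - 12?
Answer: 4830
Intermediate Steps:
p = -55 (p = 9 - ((-3*(-2 + 2) + 76) - 12) = 9 - ((-3*0 + 76) - 12) = 9 - ((0 + 76) - 12) = 9 - (76 - 12) = 9 - 1*64 = 9 - 64 = -55)
z(T, d) = -55 + T + d (z(T, d) = (T + d) - 55 = -55 + T + d)
z(101, (7*7)*(-2)) + 4882 = (-55 + 101 + (7*7)*(-2)) + 4882 = (-55 + 101 + 49*(-2)) + 4882 = (-55 + 101 - 98) + 4882 = -52 + 4882 = 4830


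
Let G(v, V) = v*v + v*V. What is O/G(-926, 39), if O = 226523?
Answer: 226523/821362 ≈ 0.27579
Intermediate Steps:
G(v, V) = v² + V*v
O/G(-926, 39) = 226523/((-926*(39 - 926))) = 226523/((-926*(-887))) = 226523/821362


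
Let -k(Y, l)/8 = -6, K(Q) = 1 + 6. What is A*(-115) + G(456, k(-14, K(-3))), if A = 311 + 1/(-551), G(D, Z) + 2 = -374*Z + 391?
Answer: -29383613/551 ≈ -53328.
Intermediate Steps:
K(Q) = 7
k(Y, l) = 48 (k(Y, l) = -8*(-6) = 48)
G(D, Z) = 389 - 374*Z (G(D, Z) = -2 + (-374*Z + 391) = -2 + (391 - 374*Z) = 389 - 374*Z)
A = 171360/551 (A = 311 - 1/551 = 171360/551 ≈ 311.00)
A*(-115) + G(456, k(-14, K(-3))) = (171360/551)*(-115) + (389 - 374*48) = -19706400/551 + (389 - 17952) = -19706400/551 - 17563 = -29383613/551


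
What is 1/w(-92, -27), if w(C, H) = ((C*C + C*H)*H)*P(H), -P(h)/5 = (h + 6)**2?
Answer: 1/651789180 ≈ 1.5342e-9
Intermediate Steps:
P(h) = -5*(6 + h)**2 (P(h) = -5*(h + 6)**2 = -5*(6 + h)**2)
w(C, H) = -5*H*(6 + H)**2*(C**2 + C*H) (w(C, H) = ((C*C + C*H)*H)*(-5*(6 + H)**2) = ((C**2 + C*H)*H)*(-5*(6 + H)**2) = (H*(C**2 + C*H))*(-5*(6 + H)**2) = -5*H*(6 + H)**2*(C**2 + C*H))
1/w(-92, -27) = 1/(-5*(-92)*(-27)*(6 - 27)**2*(-92 - 27)) = 1/(-5*(-92)*(-27)*(-21)**2*(-119)) = 1/(-5*(-92)*(-27)*441*(-119)) = 1/651789180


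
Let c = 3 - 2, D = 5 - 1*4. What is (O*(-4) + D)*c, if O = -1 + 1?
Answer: 1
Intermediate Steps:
D = 1 (D = 5 - 4 = 1)
c = 1
O = 0
(O*(-4) + D)*c = (0*(-4) + 1)*1 = (0 + 1)*1 = 1*1 = 1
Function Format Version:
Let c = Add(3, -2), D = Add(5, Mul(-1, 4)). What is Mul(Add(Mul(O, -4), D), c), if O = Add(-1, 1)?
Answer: 1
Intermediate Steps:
D = 1 (D = Add(5, -4) = 1)
c = 1
O = 0
Mul(Add(Mul(O, -4), D), c) = Mul(Add(Mul(0, -4), 1), 1) = Mul(Add(0, 1), 1) = Mul(1, 1) = 1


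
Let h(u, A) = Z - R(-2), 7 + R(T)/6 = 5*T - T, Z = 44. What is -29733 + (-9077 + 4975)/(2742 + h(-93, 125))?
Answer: -42758105/1438 ≈ -29734.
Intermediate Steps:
R(T) = -42 + 24*T (R(T) = -42 + 6*(5*T - T) = -42 + 6*(4*T) = -42 + 24*T)
h(u, A) = 134 (h(u, A) = 44 - (-42 + 24*(-2)) = 44 - (-42 - 48) = 44 - 1*(-90) = 44 + 90 = 134)
-29733 + (-9077 + 4975)/(2742 + h(-93, 125)) = -29733 + (-9077 + 4975)/(2742 + 134) = -29733 - 4102/2876 = -29733 - 4102*1/2876 = -29733 - 2051/1438 = -42758105/1438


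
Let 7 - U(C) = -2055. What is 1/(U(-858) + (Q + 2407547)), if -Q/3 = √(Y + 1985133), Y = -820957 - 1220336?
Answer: 803203/1935405346107 + 4*I*√390/645135115369 ≈ 4.1501e-7 + 1.2245e-10*I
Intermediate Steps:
Y = -2041293
U(C) = 2062 (U(C) = 7 - 1*(-2055) = 7 + 2055 = 2062)
Q = -36*I*√390 (Q = -3*√(-2041293 + 1985133) = -36*I*√390 ≈ -710.94*I)
1/(U(-858) + (Q + 2407547)) = 1/(2062 + (-36*I*√390 + 2407547)) = 1/(2062 + (2407547 - 36*I*√390)) = 1/(2409609 - 36*I*√390)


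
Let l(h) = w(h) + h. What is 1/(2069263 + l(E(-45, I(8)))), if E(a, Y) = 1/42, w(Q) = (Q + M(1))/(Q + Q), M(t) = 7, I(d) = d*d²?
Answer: 21/43457621 ≈ 4.8323e-7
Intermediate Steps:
I(d) = d³
w(Q) = (7 + Q)/(2*Q) (w(Q) = (Q + 7)/(Q + Q) = (7 + Q)/((2*Q)) = (7 + Q)*(1/(2*Q)) = (7 + Q)/(2*Q))
E(a, Y) = 1/42
l(h) = h + (7 + h)/(2*h) (l(h) = (7 + h)/(2*h) + h = h + (7 + h)/(2*h))
1/(2069263 + l(E(-45, I(8)))) = 1/(2069263 + (½ + 1/42 + 7/(2*(1/42)))) = 1/(2069263 + (½ + 1/42 + (7/2)*42)) = 1/(2069263 + (½ + 1/42 + 147)) = 1/(2069263 + 3098/21) = 1/(43457621/21) = 21/43457621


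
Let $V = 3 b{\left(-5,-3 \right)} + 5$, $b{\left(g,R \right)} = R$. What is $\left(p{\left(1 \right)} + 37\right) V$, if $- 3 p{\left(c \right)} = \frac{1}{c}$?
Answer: $- \frac{440}{3} \approx -146.67$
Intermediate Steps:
$p{\left(c \right)} = - \frac{1}{3 c}$
$V = -4$ ($V = 3 \left(-3\right) + 5 = -9 + 5 = -4$)
$\left(p{\left(1 \right)} + 37\right) V = \left(- \frac{1}{3 \cdot 1} + 37\right) \left(-4\right) = \left(\left(- \frac{1}{3}\right) 1 + 37\right) \left(-4\right) = \left(- \frac{1}{3} + 37\right) \left(-4\right) = \frac{110}{3} \left(-4\right) = - \frac{440}{3}$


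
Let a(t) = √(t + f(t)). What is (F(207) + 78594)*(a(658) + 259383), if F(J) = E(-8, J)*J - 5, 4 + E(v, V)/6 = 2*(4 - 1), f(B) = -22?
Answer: 21028957959 + 162146*√159 ≈ 2.1031e+10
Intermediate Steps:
E(v, V) = 12 (E(v, V) = -24 + 6*(2*(4 - 1)) = -24 + 6*(2*3) = -24 + 6*6 = -24 + 36 = 12)
F(J) = -5 + 12*J (F(J) = 12*J - 5 = -5 + 12*J)
a(t) = √(-22 + t) (a(t) = √(t - 22) = √(-22 + t))
(F(207) + 78594)*(a(658) + 259383) = ((-5 + 12*207) + 78594)*(√(-22 + 658) + 259383) = ((-5 + 2484) + 78594)*(√636 + 259383) = (2479 + 78594)*(2*√159 + 259383) = 81073*(259383 + 2*√159) = 21028957959 + 162146*√159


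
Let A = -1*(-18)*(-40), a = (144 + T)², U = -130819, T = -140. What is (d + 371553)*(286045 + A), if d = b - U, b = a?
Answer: 143343856100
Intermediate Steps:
a = 16 (a = (144 - 140)² = 4² = 16)
b = 16
A = -720 (A = 18*(-40) = -720)
d = 130835 (d = 16 - 1*(-130819) = 16 + 130819 = 130835)
(d + 371553)*(286045 + A) = (130835 + 371553)*(286045 - 720) = 502388*285325 = 143343856100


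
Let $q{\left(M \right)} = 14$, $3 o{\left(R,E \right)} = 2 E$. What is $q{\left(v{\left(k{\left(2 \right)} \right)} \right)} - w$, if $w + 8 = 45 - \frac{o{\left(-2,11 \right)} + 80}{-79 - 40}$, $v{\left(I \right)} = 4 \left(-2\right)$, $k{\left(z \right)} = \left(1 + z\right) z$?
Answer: $- \frac{8473}{357} \approx -23.734$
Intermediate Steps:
$o{\left(R,E \right)} = \frac{2 E}{3}$
$k{\left(z \right)} = z \left(1 + z\right)$
$v{\left(I \right)} = -8$
$w = \frac{13471}{357}$ ($w = -8 + \left(45 - \frac{\frac{2}{3} \cdot 11 + 80}{-79 - 40}\right) = -8 + \left(45 - \frac{\frac{22}{3} + 80}{-119}\right) = -8 + \left(45 - \frac{262}{3} \left(- \frac{1}{119}\right)\right) = -8 + \left(45 - - \frac{262}{357}\right) = -8 + \left(45 + \frac{262}{357}\right) = -8 + \frac{16327}{357} = \frac{13471}{357} \approx 37.734$)
$q{\left(v{\left(k{\left(2 \right)} \right)} \right)} - w = 14 - \frac{13471}{357} = - \frac{8473}{357}$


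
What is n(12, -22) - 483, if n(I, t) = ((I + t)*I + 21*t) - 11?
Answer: -1076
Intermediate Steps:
n(I, t) = -11 + 21*t + I*(I + t) (n(I, t) = (I*(I + t) + 21*t) - 11 = (21*t + I*(I + t)) - 11 = -11 + 21*t + I*(I + t))
n(12, -22) - 483 = (-11 + 12² + 21*(-22) + 12*(-22)) - 483 = (-11 + 144 - 462 - 264) - 483 = -593 - 483 = -1076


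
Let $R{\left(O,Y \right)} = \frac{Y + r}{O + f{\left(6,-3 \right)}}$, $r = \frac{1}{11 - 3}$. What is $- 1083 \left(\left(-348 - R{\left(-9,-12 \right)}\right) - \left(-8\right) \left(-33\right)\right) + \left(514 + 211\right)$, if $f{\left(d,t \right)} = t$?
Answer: $\frac{21266967}{32} \approx 6.6459 \cdot 10^{5}$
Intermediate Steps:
$r = \frac{1}{8} \approx 0.125$
$R{\left(O,Y \right)} = \frac{\frac{1}{8} + Y}{-3 + O}$ ($R{\left(O,Y \right)} = \frac{Y + \frac{1}{8}}{O - 3} = \frac{\frac{1}{8} + Y}{-3 + O}$)
$- 1083 \left(\left(-348 - R{\left(-9,-12 \right)}\right) - \left(-8\right) \left(-33\right)\right) + \left(514 + 211\right) = - 1083 \left(\left(-348 - \frac{\frac{1}{8} - 12}{-3 - 9}\right) - \left(-8\right) \left(-33\right)\right) + \left(514 + 211\right) = - 1083 \left(\left(-348 - \frac{1}{-12} \left(- \frac{95}{8}\right)\right) - 264\right) + 725 = - 1083 \left(\left(-348 - \left(- \frac{1}{12}\right) \left(- \frac{95}{8}\right)\right) - 264\right) + 725 = - 1083 \left(\left(-348 - \frac{95}{96}\right) - 264\right) + 725 = - 1083 \left(- \frac{33503}{96} - 264\right) + 725 = \left(-1083\right) \left(- \frac{58847}{96}\right) + 725 = \frac{21243767}{32} + 725 = \frac{21266967}{32}$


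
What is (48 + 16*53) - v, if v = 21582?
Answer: -20686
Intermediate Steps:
(48 + 16*53) - v = (48 + 16*53) - 1*21582 = (48 + 848) - 21582 = 896 - 21582 = -20686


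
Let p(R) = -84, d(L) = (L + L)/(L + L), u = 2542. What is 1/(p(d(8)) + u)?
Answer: 1/2458 ≈ 0.00040683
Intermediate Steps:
d(L) = 1 (d(L) = (2*L)/((2*L)) = (2*L)*(1/(2*L)) = 1)
1/(p(d(8)) + u) = 1/(-84 + 2542) = 1/2458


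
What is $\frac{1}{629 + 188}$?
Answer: $\frac{1}{817} \approx 0.001224$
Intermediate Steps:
$\frac{1}{629 + 188} = \frac{1}{817}$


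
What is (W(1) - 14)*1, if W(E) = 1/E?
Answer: -13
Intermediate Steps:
(W(1) - 14)*1 = (1/1 - 14)*1 = (1 - 14)*1 = -13*1 = -13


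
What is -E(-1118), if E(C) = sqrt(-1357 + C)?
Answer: -15*I*sqrt(11) ≈ -49.749*I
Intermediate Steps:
-E(-1118) = -sqrt(-1357 - 1118) = -sqrt(-2475) = -15*I*sqrt(11)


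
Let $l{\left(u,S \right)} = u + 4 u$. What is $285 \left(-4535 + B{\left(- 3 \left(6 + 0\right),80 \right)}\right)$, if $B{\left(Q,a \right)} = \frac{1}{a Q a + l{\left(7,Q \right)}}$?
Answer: $- \frac{29769576732}{23033} \approx -1.2925 \cdot 10^{6}$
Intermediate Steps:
$l{\left(u,S \right)} = 5 u$
$B{\left(Q,a \right)} = \frac{1}{35 + Q a^{2}}$ ($B{\left(Q,a \right)} = \frac{1}{a Q a + 5 \cdot 7} = \frac{1}{Q a a + 35} = \frac{1}{Q a^{2} + 35} = \frac{1}{35 + Q a^{2}}$)
$285 \left(-4535 + B{\left(- 3 \left(6 + 0\right),80 \right)}\right) = 285 \left(-4535 + \frac{1}{35 + - 3 \left(6 + 0\right) 80^{2}}\right) = 285 \left(-4535 + \frac{1}{35 + \left(-3\right) 6 \cdot 6400}\right) = 285 \left(-4535 + \frac{1}{35 - 115200}\right) = 285 \left(-4535 + \frac{1}{-115165}\right) = 285 \left(-4535 - \frac{1}{115165}\right) = 285 \left(- \frac{522273276}{115165}\right) = - \frac{29769576732}{23033}$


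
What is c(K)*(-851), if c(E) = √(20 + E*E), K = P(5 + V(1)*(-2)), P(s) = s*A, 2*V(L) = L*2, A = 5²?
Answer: -851*√5645 ≈ -63938.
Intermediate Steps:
A = 25
V(L) = L (V(L) = (L*2)/2 = (2*L)/2 = L)
P(s) = 25*s (P(s) = s*25 = 25*s)
K = 75 (K = 25*(5 + 1*(-2)) = 25*(5 - 2) = 25*3 = 75)
c(E) = √(20 + E²)
c(K)*(-851) = √(20 + 75²)*(-851) = √(20 + 5625)*(-851) = √5645*(-851) = -851*√5645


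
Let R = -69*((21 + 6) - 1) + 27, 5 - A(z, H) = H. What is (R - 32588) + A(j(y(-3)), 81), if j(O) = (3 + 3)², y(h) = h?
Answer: -34431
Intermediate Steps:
j(O) = 36 (j(O) = 6² = 36)
A(z, H) = 5 - H
R = -1767 (R = -69*(27 - 1) + 27 = -69*26 + 27 = -1794 + 27 = -1767)
(R - 32588) + A(j(y(-3)), 81) = (-1767 - 32588) + (5 - 1*81) = -34355 + (5 - 81) = -34355 - 76 = -34431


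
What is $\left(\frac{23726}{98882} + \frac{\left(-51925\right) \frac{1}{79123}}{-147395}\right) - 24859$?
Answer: $- \frac{2866699701461524867}{115319496843397} \approx -24859.0$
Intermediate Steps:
$\left(\frac{23726}{98882} + \frac{\left(-51925\right) \frac{1}{79123}}{-147395}\right) - 24859 = \left(23726 \cdot \frac{1}{98882} + \left(-51925\right) \frac{1}{79123} \left(- \frac{1}{147395}\right)\right) - 24859 = \left(\frac{11863}{49441} - - \frac{10385}{2332466917}\right) - 24859 = \left(\frac{11863}{49441} + \frac{10385}{2332466917}\right) - 24859 = \frac{27670568481156}{115319496843397} - 24859 = - \frac{2866699701461524867}{115319496843397}$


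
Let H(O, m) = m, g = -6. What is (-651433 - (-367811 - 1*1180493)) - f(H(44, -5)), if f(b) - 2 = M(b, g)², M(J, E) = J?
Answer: 896844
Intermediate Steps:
f(b) = 2 + b²
(-651433 - (-367811 - 1*1180493)) - f(H(44, -5)) = (-651433 - (-367811 - 1*1180493)) - (2 + (-5)²) = (-651433 - (-367811 - 1180493)) - (2 + 25) = (-651433 - 1*(-1548304)) - 1*27 = (-651433 + 1548304) - 27 = 896871 - 27 = 896844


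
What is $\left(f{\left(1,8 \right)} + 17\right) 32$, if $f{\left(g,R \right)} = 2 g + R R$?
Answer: $2656$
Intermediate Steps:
$f{\left(g,R \right)} = R^{2} + 2 g$ ($f{\left(g,R \right)} = 2 g + R^{2} = R^{2} + 2 g$)
$\left(f{\left(1,8 \right)} + 17\right) 32 = \left(\left(8^{2} + 2 \cdot 1\right) + 17\right) 32 = \left(\left(64 + 2\right) + 17\right) 32 = \left(66 + 17\right) 32 = 83 \cdot 32 = 2656$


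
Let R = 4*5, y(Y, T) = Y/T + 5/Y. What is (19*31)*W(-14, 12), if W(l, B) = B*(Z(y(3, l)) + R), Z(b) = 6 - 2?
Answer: 169632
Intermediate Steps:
y(Y, T) = 5/Y + Y/T
Z(b) = 4
R = 20
W(l, B) = 24*B (W(l, B) = B*(4 + 20) = B*24 = 24*B)
(19*31)*W(-14, 12) = (19*31)*(24*12) = 589*288 = 169632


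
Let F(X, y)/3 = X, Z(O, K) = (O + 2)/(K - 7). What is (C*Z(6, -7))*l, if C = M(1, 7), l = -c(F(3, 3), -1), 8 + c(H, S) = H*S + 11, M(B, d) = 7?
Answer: -24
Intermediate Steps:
Z(O, K) = (2 + O)/(-7 + K)
F(X, y) = 3*X
c(H, S) = 3 + H*S (c(H, S) = -8 + (H*S + 11) = -8 + (11 + H*S) = 3 + H*S)
l = 6 (l = -(3 + (3*3)*(-1)) = -(3 + 9*(-1)) = -(3 - 9) = -1*(-6) = 6)
C = 7
(C*Z(6, -7))*l = (7*((2 + 6)/(-7 - 7)))*6 = (7*(8/(-14)))*6 = (7*(-1/14*8))*6 = (7*(-4/7))*6 = -4*6 = -24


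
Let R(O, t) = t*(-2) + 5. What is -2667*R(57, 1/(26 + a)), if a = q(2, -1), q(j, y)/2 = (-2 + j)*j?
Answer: -170688/13 ≈ -13130.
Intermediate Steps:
q(j, y) = 2*j*(-2 + j) (q(j, y) = 2*((-2 + j)*j) = 2*(j*(-2 + j)) = 2*j*(-2 + j))
a = 0 (a = 2*2*(-2 + 2) = 2*2*0 = 0)
R(O, t) = 5 - 2*t (R(O, t) = -2*t + 5 = 5 - 2*t)
-2667*R(57, 1/(26 + a)) = -2667*(5 - 2/(26 + 0)) = -2667*(5 - 2/26) = -2667*(5 - 2*1/26) = -2667*(5 - 1/13) = -2667*64/13 = -170688/13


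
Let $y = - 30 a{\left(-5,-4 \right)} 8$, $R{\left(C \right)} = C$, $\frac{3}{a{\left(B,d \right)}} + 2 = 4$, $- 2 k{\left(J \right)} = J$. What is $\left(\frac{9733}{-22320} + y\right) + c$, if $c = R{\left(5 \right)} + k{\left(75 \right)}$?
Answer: $- \frac{8770333}{22320} \approx -392.94$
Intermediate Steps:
$k{\left(J \right)} = - \frac{J}{2}$
$a{\left(B,d \right)} = \frac{3}{2}$ ($a{\left(B,d \right)} = \frac{3}{-2 + 4} = \frac{3}{2}$)
$c = - \frac{65}{2}$ ($c = 5 - \frac{75}{2} = - \frac{65}{2} \approx -32.5$)
$y = -360$ ($y = \left(-30\right) \frac{3}{2} \cdot 8 = \left(-45\right) 8 = -360$)
$\left(\frac{9733}{-22320} + y\right) + c = \left(\frac{9733}{-22320} - 360\right) - \frac{65}{2} = \left(9733 \left(- \frac{1}{22320}\right) - 360\right) - \frac{65}{2} = \left(- \frac{9733}{22320} - 360\right) - \frac{65}{2} = - \frac{8044933}{22320} - \frac{65}{2} = - \frac{8770333}{22320}$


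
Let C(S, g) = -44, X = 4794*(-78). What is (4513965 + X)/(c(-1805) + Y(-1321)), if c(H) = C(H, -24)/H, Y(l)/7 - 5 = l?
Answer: -7472759565/16627616 ≈ -449.42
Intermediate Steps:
X = -373932
Y(l) = 35 + 7*l
c(H) = -44/H
(4513965 + X)/(c(-1805) + Y(-1321)) = (4513965 - 373932)/(-44/(-1805) + (35 + 7*(-1321))) = 4140033/(-44*(-1/1805) + (35 - 9247)) = 4140033/(44/1805 - 9212) = 4140033/(-16627616/1805) = 4140033*(-1805/16627616) = -7472759565/16627616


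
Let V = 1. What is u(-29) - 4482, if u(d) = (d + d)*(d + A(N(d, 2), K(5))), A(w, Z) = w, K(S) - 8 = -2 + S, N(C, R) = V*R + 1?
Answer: -2974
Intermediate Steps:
N(C, R) = 1 + R (N(C, R) = 1*R + 1 = R + 1 = 1 + R)
K(S) = 6 + S (K(S) = 8 + (-2 + S) = 6 + S)
u(d) = 2*d*(3 + d) (u(d) = (d + d)*(d + (1 + 2)) = (2*d)*(d + 3) = (2*d)*(3 + d) = 2*d*(3 + d))
u(-29) - 4482 = 2*(-29)*(3 - 29) - 4482 = 2*(-29)*(-26) - 4482 = 1508 - 4482 = -2974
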